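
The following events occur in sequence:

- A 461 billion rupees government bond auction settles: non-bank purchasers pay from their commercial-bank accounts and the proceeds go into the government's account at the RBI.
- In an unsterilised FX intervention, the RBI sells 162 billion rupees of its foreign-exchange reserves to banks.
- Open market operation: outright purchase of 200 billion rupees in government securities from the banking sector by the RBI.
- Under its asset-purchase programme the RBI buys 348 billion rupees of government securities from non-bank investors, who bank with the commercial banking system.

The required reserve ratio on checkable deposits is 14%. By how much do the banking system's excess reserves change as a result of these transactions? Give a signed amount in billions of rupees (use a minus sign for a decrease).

Government account inflow 461 billion rupees: reserves −461B, deposits −461B.
FX sale 162 billion rupees: reserves −162B, deposits 0.
OMO purchase (from banks) 200 billion rupees: reserves +200B, deposits 0.
Asset purchase (from non-banks) 348 billion rupees: reserves +348B, deposits +348B.
Totals: Δreserves = −75B, Δdeposits = −113B.
Δrequired reserves = 14% × −113B = −15.82B.
Δexcess reserves = Δreserves − Δrequired = −75B − (−15.82B) = -59.18 billion.

-59.18 billion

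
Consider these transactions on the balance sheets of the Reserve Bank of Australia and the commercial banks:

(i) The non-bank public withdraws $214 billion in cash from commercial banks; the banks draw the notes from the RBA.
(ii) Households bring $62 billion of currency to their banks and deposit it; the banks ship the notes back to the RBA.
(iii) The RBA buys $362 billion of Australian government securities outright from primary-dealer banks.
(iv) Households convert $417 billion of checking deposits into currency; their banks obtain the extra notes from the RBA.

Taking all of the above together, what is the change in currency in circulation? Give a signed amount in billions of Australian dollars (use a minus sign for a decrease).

RBA balance sheet:
  Assets:      Securities +$362B
  Liabilities: Bank reserves −$207B, Currency in circulation +$569B
Commercial banking system:
  Assets:      Reserves at CB −$207B, Securities −$362B
  Liabilities: Checkable deposits −$569B
So the change in currency in circulation is +$569 billion.

+$569 billion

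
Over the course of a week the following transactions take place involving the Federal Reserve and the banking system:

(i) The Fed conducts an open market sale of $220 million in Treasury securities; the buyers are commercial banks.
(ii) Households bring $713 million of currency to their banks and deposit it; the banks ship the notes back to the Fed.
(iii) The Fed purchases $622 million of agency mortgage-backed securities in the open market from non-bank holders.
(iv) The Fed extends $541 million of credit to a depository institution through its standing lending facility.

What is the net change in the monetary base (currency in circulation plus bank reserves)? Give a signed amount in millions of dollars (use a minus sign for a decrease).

OMO sale (to banks) $220 million: Fed balance sheet contracts → −$220M.
Currency deposit $713 million: just a shift between currency and reserves — both are base money → 0.
Asset purchase (from non-banks) $622 million: Fed balance sheet expands → +$622M.
Discount-window loan $541 million: Fed balance sheet expands → +$541M.
Net: −220 + 0 + 622 + 541 = +$943 million.

+$943 million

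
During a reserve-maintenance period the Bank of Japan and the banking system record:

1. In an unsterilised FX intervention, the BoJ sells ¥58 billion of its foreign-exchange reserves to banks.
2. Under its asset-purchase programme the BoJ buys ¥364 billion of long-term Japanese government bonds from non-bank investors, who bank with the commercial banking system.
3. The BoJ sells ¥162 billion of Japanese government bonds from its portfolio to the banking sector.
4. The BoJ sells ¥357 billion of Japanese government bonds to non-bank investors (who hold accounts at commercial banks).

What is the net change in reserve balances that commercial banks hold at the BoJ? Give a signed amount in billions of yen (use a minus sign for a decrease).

-¥213 billion

FX sale ¥58 billion: the buying banks pay out of their reserve balances → −¥58B.
Asset purchase (from non-banks) ¥364 billion: the BoJ pays by crediting reserve accounts → +¥364B.
OMO sale (to banks) ¥162 billion: the buying banks pay out of their reserve balances → −¥162B.
Asset sale (to non-banks) ¥357 billion: the non-bank buyers' banks settle from reserves → −¥357B.
Net: −58 + 364 − 162 − 357 = -¥213 billion.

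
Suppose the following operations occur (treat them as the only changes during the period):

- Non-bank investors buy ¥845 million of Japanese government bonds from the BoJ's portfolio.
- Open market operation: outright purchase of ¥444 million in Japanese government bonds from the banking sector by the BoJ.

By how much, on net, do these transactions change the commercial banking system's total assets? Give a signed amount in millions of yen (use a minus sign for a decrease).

-¥845 million

BoJ balance sheet:
  Assets:      Securities −¥401M
  Liabilities: Bank reserves −¥401M
Commercial banking system:
  Assets:      Reserves at CB −¥401M, Securities −¥444M
  Liabilities: Checkable deposits −¥845M
Change in total bank assets = -¥845 million.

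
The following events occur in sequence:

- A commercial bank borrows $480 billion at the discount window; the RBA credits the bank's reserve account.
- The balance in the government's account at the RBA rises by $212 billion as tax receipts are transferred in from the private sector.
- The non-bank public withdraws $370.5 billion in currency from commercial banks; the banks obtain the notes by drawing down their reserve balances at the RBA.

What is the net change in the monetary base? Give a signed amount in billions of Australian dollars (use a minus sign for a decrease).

Discount-window loan $480 billion: RBA balance sheet expands → +$480B.
Government account inflow $212 billion: reserves shift to a non-base liability → −$212B.
Currency withdrawal $370.5 billion: just a shift between currency and reserves — both are base money → 0.
Net: 480 − 212 + 0 = +$268 billion.

+$268 billion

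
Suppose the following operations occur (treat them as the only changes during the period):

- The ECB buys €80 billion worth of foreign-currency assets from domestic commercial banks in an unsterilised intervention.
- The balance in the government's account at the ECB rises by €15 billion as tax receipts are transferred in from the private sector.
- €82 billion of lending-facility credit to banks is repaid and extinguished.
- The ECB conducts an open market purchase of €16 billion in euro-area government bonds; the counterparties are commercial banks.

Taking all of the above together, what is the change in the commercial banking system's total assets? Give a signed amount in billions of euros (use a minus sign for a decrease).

FX purchase €80 billion: just an asset swap on bank balance sheets → 0.
Government account inflow €15 billion: bank balance sheets shrink → −€15B.
Discount-window repayment €82 billion: bank balance sheets shrink → −€82B.
OMO purchase (from banks) €16 billion: just an asset swap on bank balance sheets → 0.
Net: 0 − 15 − 82 + 0 = -€97 billion.

-€97 billion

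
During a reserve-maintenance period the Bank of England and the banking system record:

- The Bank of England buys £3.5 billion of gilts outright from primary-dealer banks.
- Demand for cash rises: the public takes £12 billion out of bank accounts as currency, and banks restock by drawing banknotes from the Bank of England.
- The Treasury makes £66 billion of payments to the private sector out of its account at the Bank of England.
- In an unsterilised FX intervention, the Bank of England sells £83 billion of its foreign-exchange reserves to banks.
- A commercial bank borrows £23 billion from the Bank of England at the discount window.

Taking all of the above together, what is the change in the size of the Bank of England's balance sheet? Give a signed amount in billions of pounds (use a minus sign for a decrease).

OMO purchase (from banks) £3.5 billion: a Bank of England asset is acquired → +£3.5B.
Currency withdrawal £12 billion: only the composition of liabilities changes → 0.
Government spending £66 billion: only the composition of liabilities changes → 0.
FX sale £83 billion: a Bank of England asset is shed → −£83B.
Discount-window loan £23 billion: a Bank of England asset is acquired → +£23B.
Net: 3.5 + 0 + 0 − 83 + 23 = -£56.5 billion.

-£56.5 billion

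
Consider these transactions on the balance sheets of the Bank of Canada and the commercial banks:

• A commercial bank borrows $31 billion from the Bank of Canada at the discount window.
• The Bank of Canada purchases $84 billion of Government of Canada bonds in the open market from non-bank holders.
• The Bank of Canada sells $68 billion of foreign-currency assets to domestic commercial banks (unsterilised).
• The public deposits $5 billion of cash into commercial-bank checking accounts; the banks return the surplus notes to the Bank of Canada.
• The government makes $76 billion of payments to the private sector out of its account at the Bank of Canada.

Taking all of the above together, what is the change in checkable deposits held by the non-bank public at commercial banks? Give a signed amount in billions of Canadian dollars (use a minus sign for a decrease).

Discount-window loan $31 billion: the counterparty is a bank, so public deposits are unchanged → 0.
Asset purchase (from non-banks) $84 billion: non-bank counterparties' bank balances rise → +$84B.
FX sale $68 billion: the counterparty is a bank, so public deposits are unchanged → 0.
Currency deposit $5 billion: non-bank counterparties' bank balances rise → +$5B.
Government spending $76 billion: non-bank counterparties' bank balances rise → +$76B.
Net: 0 + 84 + 0 + 5 + 76 = +$165 billion.

+$165 billion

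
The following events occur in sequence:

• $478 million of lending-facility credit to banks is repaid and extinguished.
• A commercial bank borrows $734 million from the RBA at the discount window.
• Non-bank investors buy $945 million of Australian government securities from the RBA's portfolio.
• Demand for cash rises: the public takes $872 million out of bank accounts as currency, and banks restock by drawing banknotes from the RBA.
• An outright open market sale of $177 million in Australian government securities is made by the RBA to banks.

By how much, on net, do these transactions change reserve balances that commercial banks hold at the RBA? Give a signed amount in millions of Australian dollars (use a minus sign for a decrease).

-$1738 million

RBA balance sheet:
  Assets:      Securities −$1122M, Loans to banks +$256M
  Liabilities: Bank reserves −$1738M, Currency in circulation +$872M
Commercial banking system:
  Assets:      Reserves at CB −$1738M, Securities +$177M
  Liabilities: Checkable deposits −$1817M, Borrowings from CB +$256M
So the change in reserve balances that commercial banks hold at the RBA is -$1738 million.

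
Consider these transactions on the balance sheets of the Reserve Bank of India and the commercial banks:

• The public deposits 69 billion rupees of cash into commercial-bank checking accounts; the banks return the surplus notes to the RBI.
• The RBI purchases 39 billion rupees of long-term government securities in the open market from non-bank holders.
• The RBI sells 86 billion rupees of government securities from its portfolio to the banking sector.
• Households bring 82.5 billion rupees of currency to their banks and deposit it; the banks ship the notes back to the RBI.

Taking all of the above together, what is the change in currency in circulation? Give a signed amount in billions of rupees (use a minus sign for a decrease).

-151.5 billion

Currency deposit 69 billion rupees: notes return to the central bank → −69B.
Asset purchase (from non-banks) 39 billion rupees: no currency enters or leaves circulation → 0.
OMO sale (to banks) 86 billion rupees: no currency enters or leaves circulation → 0.
Currency deposit 82.5 billion rupees: notes return to the central bank → −82.5B.
Net: −69 + 0 + 0 − 82.5 = -151.5 billion.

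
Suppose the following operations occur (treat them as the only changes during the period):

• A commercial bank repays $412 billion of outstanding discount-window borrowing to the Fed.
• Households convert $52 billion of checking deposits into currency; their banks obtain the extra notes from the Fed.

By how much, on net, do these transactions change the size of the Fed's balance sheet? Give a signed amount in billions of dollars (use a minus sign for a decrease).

-$412 billion

Fed balance sheet:
  Assets:      Loans to banks −$412B
  Liabilities: Bank reserves −$464B, Currency in circulation +$52B
Commercial banking system:
  Assets:      Reserves at CB −$464B
  Liabilities: Checkable deposits −$52B, Borrowings from CB −$412B
Change in total Fed assets = -$412 billion.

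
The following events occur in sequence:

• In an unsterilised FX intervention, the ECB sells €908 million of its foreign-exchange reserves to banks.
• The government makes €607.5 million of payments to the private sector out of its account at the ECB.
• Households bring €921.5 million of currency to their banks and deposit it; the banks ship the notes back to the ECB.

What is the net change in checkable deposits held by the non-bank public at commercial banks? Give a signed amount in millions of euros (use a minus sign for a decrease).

ECB balance sheet:
  Assets:      Foreign assets −€908M
  Liabilities: Bank reserves +€621M, Currency in circulation −€921.5M, Government deposits −€607.5M
Commercial banking system:
  Assets:      Reserves at CB +€621M, Foreign assets +€908M
  Liabilities: Checkable deposits +€1529M
So the change in checkable deposits held by the non-bank public at commercial banks is +€1529 million.

+€1529 million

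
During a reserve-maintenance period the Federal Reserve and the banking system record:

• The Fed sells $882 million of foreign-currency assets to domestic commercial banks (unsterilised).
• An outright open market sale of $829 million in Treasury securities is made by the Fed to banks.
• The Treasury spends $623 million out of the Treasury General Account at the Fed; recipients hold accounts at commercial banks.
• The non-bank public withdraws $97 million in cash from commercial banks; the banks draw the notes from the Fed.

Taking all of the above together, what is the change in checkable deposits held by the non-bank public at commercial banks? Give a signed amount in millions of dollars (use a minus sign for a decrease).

FX sale $882 million: the counterparty is a bank, so public deposits are unchanged → 0.
OMO sale (to banks) $829 million: the counterparty is a bank, so public deposits are unchanged → 0.
Government spending $623 million: non-bank counterparties' bank balances rise → +$623M.
Currency withdrawal $97 million: non-bank counterparties' bank balances fall → −$97M.
Net: 0 + 0 + 623 − 97 = +$526 million.

+$526 million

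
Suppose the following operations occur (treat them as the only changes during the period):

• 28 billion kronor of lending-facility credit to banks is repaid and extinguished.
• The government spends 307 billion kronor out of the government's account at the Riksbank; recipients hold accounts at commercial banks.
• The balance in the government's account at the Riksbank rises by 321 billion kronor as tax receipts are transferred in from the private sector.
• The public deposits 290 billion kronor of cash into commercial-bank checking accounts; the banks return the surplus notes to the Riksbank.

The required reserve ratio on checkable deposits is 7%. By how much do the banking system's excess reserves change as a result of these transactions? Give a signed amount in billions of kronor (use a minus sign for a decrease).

Discount-window repayment 28 billion kronor: reserves −28B, deposits 0.
Government spending 307 billion kronor: reserves +307B, deposits +307B.
Government account inflow 321 billion kronor: reserves −321B, deposits −321B.
Currency deposit 290 billion kronor: reserves +290B, deposits +290B.
Totals: Δreserves = +248B, Δdeposits = +276B.
Δrequired reserves = 7% × +276B = +19.32B.
Δexcess reserves = Δreserves − Δrequired = +248B − (+19.32B) = +228.68 billion.

+228.68 billion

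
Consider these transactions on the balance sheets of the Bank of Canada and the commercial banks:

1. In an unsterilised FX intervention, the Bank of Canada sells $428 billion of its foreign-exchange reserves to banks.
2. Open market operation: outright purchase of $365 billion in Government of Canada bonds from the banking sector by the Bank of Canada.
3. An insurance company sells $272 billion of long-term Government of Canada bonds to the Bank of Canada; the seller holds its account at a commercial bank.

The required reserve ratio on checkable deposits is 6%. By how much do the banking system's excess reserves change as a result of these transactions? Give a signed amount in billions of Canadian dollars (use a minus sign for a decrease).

+$192.68 billion

FX sale $428 billion: reserves −$428B, deposits 0.
OMO purchase (from banks) $365 billion: reserves +$365B, deposits 0.
Asset purchase (from non-banks) $272 billion: reserves +$272B, deposits +$272B.
Totals: Δreserves = +$209B, Δdeposits = +$272B.
Δrequired reserves = 6% × +$272B = +$16.32B.
Δexcess reserves = Δreserves − Δrequired = +$209B − (+$16.32B) = +$192.68 billion.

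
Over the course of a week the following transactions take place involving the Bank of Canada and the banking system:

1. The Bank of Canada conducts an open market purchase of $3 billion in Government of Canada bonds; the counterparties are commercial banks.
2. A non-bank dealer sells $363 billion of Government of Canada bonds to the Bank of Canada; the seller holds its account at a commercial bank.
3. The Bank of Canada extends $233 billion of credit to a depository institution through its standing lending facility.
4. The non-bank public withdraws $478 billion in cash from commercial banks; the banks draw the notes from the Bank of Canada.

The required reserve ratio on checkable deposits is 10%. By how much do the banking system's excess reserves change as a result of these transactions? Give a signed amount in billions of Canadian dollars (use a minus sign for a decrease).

+$132.5 billion

OMO purchase (from banks) $3 billion: reserves +$3B, deposits 0.
Asset purchase (from non-banks) $363 billion: reserves +$363B, deposits +$363B.
Discount-window loan $233 billion: reserves +$233B, deposits 0.
Currency withdrawal $478 billion: reserves −$478B, deposits −$478B.
Totals: Δreserves = +$121B, Δdeposits = −$115B.
Δrequired reserves = 10% × −$115B = −$11.5B.
Δexcess reserves = Δreserves − Δrequired = +$121B − (−$11.5B) = +$132.5 billion.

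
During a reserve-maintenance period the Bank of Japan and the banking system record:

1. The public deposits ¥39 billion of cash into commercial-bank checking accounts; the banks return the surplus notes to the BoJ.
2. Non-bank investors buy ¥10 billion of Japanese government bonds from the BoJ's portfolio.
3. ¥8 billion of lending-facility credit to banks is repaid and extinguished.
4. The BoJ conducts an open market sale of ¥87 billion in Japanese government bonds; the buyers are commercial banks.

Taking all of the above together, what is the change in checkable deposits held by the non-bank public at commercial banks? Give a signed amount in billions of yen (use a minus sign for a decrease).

+¥29 billion

Currency deposit ¥39 billion: non-bank counterparties' bank balances rise → +¥39B.
Asset sale (to non-banks) ¥10 billion: non-bank counterparties' bank balances fall → −¥10B.
Discount-window repayment ¥8 billion: the counterparty is a bank, so public deposits are unchanged → 0.
OMO sale (to banks) ¥87 billion: the counterparty is a bank, so public deposits are unchanged → 0.
Net: 39 − 10 + 0 + 0 = +¥29 billion.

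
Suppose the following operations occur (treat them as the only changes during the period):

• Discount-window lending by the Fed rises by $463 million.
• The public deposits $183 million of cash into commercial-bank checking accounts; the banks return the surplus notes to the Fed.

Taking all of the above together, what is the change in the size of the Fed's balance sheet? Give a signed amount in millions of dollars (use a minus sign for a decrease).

+$463 million

Fed balance sheet:
  Assets:      Loans to banks +$463M
  Liabilities: Bank reserves +$646M, Currency in circulation −$183M
Change in total Fed assets = +$463 million.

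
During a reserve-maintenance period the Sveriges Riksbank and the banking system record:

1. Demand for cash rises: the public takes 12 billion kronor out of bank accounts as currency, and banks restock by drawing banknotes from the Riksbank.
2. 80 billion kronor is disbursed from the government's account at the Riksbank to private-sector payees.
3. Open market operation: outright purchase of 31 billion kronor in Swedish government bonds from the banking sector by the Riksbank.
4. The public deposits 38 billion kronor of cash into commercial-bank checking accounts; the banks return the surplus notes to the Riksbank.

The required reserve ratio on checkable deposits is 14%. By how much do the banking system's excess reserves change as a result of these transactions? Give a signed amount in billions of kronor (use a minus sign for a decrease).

Currency withdrawal 12 billion kronor: reserves −12B, deposits −12B.
Government spending 80 billion kronor: reserves +80B, deposits +80B.
OMO purchase (from banks) 31 billion kronor: reserves +31B, deposits 0.
Currency deposit 38 billion kronor: reserves +38B, deposits +38B.
Totals: Δreserves = +137B, Δdeposits = +106B.
Δrequired reserves = 14% × +106B = +14.84B.
Δexcess reserves = Δreserves − Δrequired = +137B − (+14.84B) = +122.16 billion.

+122.16 billion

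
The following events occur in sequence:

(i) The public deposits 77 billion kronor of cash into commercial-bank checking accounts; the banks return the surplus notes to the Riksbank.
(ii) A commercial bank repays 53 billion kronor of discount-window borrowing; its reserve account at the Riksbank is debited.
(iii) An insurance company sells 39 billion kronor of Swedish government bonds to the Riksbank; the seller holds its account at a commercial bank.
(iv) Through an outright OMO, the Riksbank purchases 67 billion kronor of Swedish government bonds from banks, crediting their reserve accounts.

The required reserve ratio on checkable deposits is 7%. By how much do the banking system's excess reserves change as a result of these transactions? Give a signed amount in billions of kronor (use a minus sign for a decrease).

+121.88 billion

Currency deposit 77 billion kronor: reserves +77B, deposits +77B.
Discount-window repayment 53 billion kronor: reserves −53B, deposits 0.
Asset purchase (from non-banks) 39 billion kronor: reserves +39B, deposits +39B.
OMO purchase (from banks) 67 billion kronor: reserves +67B, deposits 0.
Totals: Δreserves = +130B, Δdeposits = +116B.
Δrequired reserves = 7% × +116B = +8.12B.
Δexcess reserves = Δreserves − Δrequired = +130B − (+8.12B) = +121.88 billion.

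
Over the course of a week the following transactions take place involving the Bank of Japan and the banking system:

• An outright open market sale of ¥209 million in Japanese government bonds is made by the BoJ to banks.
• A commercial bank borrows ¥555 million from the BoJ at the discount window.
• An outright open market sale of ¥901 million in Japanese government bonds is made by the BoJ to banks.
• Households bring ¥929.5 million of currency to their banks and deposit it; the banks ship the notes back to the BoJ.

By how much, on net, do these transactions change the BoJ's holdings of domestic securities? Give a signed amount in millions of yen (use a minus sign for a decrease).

-¥1110 million

OMO sale (to banks) ¥209 million: securities removed from the BoJ's portfolio → −¥209M.
Discount-window loan ¥555 million: the BoJ's securities portfolio is untouched → 0.
OMO sale (to banks) ¥901 million: securities removed from the BoJ's portfolio → −¥901M.
Currency deposit ¥929.5 million: the BoJ's securities portfolio is untouched → 0.
Net: −209 + 0 − 901 + 0 = -¥1110 million.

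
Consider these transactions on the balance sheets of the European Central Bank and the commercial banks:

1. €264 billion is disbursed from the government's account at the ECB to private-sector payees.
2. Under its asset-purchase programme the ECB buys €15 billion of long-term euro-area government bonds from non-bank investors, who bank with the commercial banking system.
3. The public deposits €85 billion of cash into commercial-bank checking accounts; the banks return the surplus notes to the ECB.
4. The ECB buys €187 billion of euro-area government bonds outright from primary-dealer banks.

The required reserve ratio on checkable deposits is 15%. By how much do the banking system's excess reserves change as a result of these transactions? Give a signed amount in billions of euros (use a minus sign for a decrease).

+€496.4 billion

Government spending €264 billion: reserves +€264B, deposits +€264B.
Asset purchase (from non-banks) €15 billion: reserves +€15B, deposits +€15B.
Currency deposit €85 billion: reserves +€85B, deposits +€85B.
OMO purchase (from banks) €187 billion: reserves +€187B, deposits 0.
Totals: Δreserves = +€551B, Δdeposits = +€364B.
Δrequired reserves = 15% × +€364B = +€54.6B.
Δexcess reserves = Δreserves − Δrequired = +€551B − (+€54.6B) = +€496.4 billion.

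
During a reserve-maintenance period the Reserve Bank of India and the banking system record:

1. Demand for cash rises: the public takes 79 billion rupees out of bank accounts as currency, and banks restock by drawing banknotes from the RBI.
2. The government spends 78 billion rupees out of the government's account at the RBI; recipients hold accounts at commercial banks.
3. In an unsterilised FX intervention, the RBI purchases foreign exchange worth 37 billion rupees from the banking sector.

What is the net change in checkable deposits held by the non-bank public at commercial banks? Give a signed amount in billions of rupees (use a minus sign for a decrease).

-1 billion

RBI balance sheet:
  Assets:      Foreign assets +37B
  Liabilities: Bank reserves +36B, Currency in circulation +79B, Government deposits −78B
Commercial banking system:
  Assets:      Reserves at CB +36B, Foreign assets −37B
  Liabilities: Checkable deposits −1B
So the change in checkable deposits held by the non-bank public at commercial banks is -1 billion.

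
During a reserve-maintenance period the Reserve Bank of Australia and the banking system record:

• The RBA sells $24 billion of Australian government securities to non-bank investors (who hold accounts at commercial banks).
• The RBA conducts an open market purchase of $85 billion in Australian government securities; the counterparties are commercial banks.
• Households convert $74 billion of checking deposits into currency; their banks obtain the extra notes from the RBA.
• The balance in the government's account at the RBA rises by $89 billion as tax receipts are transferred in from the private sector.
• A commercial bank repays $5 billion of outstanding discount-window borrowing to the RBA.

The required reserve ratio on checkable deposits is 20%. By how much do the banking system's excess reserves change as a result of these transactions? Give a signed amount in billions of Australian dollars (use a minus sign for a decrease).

-$69.6 billion

Asset sale (to non-banks) $24 billion: reserves −$24B, deposits −$24B.
OMO purchase (from banks) $85 billion: reserves +$85B, deposits 0.
Currency withdrawal $74 billion: reserves −$74B, deposits −$74B.
Government account inflow $89 billion: reserves −$89B, deposits −$89B.
Discount-window repayment $5 billion: reserves −$5B, deposits 0.
Totals: Δreserves = −$107B, Δdeposits = −$187B.
Δrequired reserves = 20% × −$187B = −$37.4B.
Δexcess reserves = Δreserves − Δrequired = −$107B − (−$37.4B) = -$69.6 billion.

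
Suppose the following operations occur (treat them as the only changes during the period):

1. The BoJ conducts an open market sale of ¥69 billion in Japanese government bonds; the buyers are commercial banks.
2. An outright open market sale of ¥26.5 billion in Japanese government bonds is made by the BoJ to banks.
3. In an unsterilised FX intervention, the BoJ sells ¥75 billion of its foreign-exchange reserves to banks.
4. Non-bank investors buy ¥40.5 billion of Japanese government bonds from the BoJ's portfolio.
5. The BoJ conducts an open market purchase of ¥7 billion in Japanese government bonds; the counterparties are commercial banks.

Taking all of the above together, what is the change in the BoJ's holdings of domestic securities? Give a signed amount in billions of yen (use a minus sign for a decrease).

-¥129 billion

OMO sale (to banks) ¥69 billion: securities removed from the BoJ's portfolio → −¥69B.
OMO sale (to banks) ¥26.5 billion: securities removed from the BoJ's portfolio → −¥26.5B.
FX sale ¥75 billion: the BoJ's securities portfolio is untouched → 0.
Asset sale (to non-banks) ¥40.5 billion: securities removed from the BoJ's portfolio → −¥40.5B.
OMO purchase (from banks) ¥7 billion: securities added to the BoJ's portfolio → +¥7B.
Net: −69 − 26.5 + 0 − 40.5 + 7 = -¥129 billion.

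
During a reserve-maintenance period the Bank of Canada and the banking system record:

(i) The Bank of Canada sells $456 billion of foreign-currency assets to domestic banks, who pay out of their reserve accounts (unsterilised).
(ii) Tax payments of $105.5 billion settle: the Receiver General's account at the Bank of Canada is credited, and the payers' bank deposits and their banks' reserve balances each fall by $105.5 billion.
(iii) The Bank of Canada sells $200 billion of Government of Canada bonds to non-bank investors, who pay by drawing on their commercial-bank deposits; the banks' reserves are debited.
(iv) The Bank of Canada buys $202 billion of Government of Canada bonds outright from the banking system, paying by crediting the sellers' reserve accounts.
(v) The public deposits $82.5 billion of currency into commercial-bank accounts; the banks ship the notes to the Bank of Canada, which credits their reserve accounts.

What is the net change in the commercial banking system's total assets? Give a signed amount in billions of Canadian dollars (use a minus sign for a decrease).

-$223 billion

Bank of Canada balance sheet:
  Assets:      Securities +$2B, Foreign assets −$456B
  Liabilities: Bank reserves −$477B, Currency in circulation −$82.5B, Government deposits +$105.5B
Commercial banking system:
  Assets:      Reserves at CB −$477B, Securities −$202B, Foreign assets +$456B
  Liabilities: Checkable deposits −$223B
Change in total bank assets = -$223 billion.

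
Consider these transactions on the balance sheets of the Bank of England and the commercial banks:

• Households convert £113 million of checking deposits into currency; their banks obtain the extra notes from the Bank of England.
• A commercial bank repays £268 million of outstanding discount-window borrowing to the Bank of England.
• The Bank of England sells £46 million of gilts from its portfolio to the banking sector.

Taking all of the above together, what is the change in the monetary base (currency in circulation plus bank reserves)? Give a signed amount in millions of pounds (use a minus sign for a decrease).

-£314 million

Bank of England balance sheet:
  Assets:      Securities −£46M, Loans to banks −£268M
  Liabilities: Bank reserves −£427M, Currency in circulation +£113M
Commercial banking system:
  Assets:      Reserves at CB −£427M, Securities +£46M
  Liabilities: Checkable deposits −£113M, Borrowings from CB −£268M
Monetary base = currency + reserves: +£113M + (−£427M) = -£314 million.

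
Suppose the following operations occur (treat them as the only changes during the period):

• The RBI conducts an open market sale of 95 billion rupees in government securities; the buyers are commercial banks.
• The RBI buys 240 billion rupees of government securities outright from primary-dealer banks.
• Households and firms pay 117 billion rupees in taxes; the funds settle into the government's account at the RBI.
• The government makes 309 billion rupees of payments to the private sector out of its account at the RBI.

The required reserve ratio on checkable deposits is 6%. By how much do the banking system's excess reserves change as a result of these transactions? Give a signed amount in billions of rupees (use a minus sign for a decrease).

OMO sale (to banks) 95 billion rupees: reserves −95B, deposits 0.
OMO purchase (from banks) 240 billion rupees: reserves +240B, deposits 0.
Government account inflow 117 billion rupees: reserves −117B, deposits −117B.
Government spending 309 billion rupees: reserves +309B, deposits +309B.
Totals: Δreserves = +337B, Δdeposits = +192B.
Δrequired reserves = 6% × +192B = +11.52B.
Δexcess reserves = Δreserves − Δrequired = +337B − (+11.52B) = +325.48 billion.

+325.48 billion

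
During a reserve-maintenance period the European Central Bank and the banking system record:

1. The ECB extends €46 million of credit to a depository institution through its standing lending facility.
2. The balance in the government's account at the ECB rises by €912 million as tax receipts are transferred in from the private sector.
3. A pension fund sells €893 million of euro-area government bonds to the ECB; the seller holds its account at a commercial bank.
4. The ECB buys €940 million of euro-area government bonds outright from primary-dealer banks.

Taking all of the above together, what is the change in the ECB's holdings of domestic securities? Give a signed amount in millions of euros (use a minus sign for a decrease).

+€1833 million

Discount-window loan €46 million: the ECB's securities portfolio is untouched → 0.
Government account inflow €912 million: the ECB's securities portfolio is untouched → 0.
Asset purchase (from non-banks) €893 million: securities added to the ECB's portfolio → +€893M.
OMO purchase (from banks) €940 million: securities added to the ECB's portfolio → +€940M.
Net: 0 + 0 + 893 + 940 = +€1833 million.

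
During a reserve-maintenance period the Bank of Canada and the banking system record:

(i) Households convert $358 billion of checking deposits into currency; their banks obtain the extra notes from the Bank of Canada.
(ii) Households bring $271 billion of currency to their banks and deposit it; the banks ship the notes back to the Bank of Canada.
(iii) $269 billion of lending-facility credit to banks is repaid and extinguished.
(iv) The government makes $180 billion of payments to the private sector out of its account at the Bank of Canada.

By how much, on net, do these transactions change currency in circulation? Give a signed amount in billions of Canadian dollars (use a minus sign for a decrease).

+$87 billion

Bank of Canada balance sheet:
  Assets:      Loans to banks −$269B
  Liabilities: Bank reserves −$176B, Currency in circulation +$87B, Government deposits −$180B
Commercial banking system:
  Assets:      Reserves at CB −$176B
  Liabilities: Checkable deposits +$93B, Borrowings from CB −$269B
So the change in currency in circulation is +$87 billion.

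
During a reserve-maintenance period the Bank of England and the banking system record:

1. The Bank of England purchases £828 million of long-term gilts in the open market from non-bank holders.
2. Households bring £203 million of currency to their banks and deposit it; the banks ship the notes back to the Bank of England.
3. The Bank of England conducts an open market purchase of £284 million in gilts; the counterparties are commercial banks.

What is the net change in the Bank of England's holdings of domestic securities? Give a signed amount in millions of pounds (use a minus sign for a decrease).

+£1112 million

Asset purchase (from non-banks) £828 million: securities added to the Bank of England's portfolio → +£828M.
Currency deposit £203 million: the Bank of England's securities portfolio is untouched → 0.
OMO purchase (from banks) £284 million: securities added to the Bank of England's portfolio → +£284M.
Net: 828 + 0 + 284 = +£1112 million.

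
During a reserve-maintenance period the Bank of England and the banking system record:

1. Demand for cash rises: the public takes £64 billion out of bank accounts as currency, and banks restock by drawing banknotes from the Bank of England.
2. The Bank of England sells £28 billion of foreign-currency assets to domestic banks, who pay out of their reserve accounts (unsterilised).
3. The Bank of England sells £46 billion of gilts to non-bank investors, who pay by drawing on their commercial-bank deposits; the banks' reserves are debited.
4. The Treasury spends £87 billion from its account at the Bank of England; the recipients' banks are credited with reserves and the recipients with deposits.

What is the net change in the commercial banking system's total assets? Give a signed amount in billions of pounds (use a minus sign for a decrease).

-£23 billion

Bank of England balance sheet:
  Assets:      Securities −£46B, Foreign assets −£28B
  Liabilities: Bank reserves −£51B, Currency in circulation +£64B, Government deposits −£87B
Commercial banking system:
  Assets:      Reserves at CB −£51B, Foreign assets +£28B
  Liabilities: Checkable deposits −£23B
Change in total bank assets = -£23 billion.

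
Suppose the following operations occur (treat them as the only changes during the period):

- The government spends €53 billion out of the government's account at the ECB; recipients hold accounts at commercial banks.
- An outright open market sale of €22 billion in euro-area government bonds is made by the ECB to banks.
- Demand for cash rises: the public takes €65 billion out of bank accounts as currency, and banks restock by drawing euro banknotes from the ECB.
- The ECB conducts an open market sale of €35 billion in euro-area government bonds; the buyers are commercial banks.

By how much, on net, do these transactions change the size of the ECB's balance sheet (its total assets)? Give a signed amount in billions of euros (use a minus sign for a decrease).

-€57 billion

Government spending €53 billion: only the composition of liabilities changes → 0.
OMO sale (to banks) €22 billion: an ECB asset is shed → −€22B.
Currency withdrawal €65 billion: only the composition of liabilities changes → 0.
OMO sale (to banks) €35 billion: an ECB asset is shed → −€35B.
Net: 0 − 22 + 0 − 35 = -€57 billion.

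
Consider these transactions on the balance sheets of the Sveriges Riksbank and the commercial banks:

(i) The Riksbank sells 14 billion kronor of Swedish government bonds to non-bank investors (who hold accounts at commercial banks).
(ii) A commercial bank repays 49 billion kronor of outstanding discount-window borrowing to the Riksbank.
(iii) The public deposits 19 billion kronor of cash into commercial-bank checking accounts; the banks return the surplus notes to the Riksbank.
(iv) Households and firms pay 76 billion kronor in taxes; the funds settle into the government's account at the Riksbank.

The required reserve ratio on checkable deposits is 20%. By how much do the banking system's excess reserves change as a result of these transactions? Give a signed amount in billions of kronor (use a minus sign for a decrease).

-105.8 billion

Asset sale (to non-banks) 14 billion kronor: reserves −14B, deposits −14B.
Discount-window repayment 49 billion kronor: reserves −49B, deposits 0.
Currency deposit 19 billion kronor: reserves +19B, deposits +19B.
Government account inflow 76 billion kronor: reserves −76B, deposits −76B.
Totals: Δreserves = −120B, Δdeposits = −71B.
Δrequired reserves = 20% × −71B = −14.2B.
Δexcess reserves = Δreserves − Δrequired = −120B − (−14.2B) = -105.8 billion.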